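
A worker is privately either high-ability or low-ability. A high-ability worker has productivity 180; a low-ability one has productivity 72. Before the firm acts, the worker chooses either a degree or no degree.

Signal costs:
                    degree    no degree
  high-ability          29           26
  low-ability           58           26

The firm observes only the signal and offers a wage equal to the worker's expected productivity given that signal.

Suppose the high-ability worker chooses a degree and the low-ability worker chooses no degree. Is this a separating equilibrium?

If types separate, degree earns payment 180 and no degree earns 72.
High-ability: degree gives 180 − 29 = 151; no degree gives 72 − 26 = 46. No deviation. ✓
Low-ability: no degree gives 72 − 26 = 46; degree gives 180 − 58 = 122. Would deviate. ✗

No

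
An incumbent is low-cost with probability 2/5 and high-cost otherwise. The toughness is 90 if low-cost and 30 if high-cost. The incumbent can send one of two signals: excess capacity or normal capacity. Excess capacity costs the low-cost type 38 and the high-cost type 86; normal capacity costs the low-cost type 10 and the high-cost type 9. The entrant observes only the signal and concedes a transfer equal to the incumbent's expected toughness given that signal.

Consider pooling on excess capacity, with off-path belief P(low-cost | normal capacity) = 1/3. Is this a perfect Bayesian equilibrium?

No

At the pooled signal (excess capacity) the entrant holds the prior 2/5 and pays 2/5·90 + 3/5·30 = 54. Off-path (normal capacity) belief 1/3 gives 1/3·90 + 2/3·30 = 50.
Low-cost: excess capacity gives 54 − 38 = 16; normal capacity gives 50 − 10 = 40. Deviates. ✗
High-cost: excess capacity gives 54 − 86 = -32; normal capacity gives 50 − 9 = 41. Deviates. ✗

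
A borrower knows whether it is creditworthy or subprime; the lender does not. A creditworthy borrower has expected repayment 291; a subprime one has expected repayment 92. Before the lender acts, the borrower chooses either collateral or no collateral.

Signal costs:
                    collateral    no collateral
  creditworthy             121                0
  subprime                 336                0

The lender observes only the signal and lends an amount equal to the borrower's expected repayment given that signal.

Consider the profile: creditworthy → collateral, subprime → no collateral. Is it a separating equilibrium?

Under separation the lender infers type exactly: collateral → creditworthy (pays 291), no collateral → subprime (pays 92).
Creditworthy: collateral gives 291 − 121 = 170; no collateral gives 92 − 0 = 92. No deviation. ✓
Subprime: no collateral gives 92 − 0 = 92; collateral gives 291 − 336 = -45. No deviation. ✓
Both incentive constraints hold.

Yes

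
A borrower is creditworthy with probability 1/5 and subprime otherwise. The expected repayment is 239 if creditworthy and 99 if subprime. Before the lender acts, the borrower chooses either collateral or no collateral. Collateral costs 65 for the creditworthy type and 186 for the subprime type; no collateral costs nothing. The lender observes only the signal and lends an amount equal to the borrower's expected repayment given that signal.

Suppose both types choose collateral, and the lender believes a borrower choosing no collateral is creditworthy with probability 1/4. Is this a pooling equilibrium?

No

On the equilibrium path (collateral) the lender holds the prior 1/5 and pays 1/5·239 + 4/5·99 = 127. Off-path (no collateral) belief 1/4 gives 1/4·239 + 3/4·99 = 134.
Creditworthy: collateral gives 127 − 65 = 62; no collateral gives 134 − 0 = 134. Deviates. ✗
Subprime: collateral gives 127 − 186 = -59; no collateral gives 134 − 0 = 134. Deviates. ✗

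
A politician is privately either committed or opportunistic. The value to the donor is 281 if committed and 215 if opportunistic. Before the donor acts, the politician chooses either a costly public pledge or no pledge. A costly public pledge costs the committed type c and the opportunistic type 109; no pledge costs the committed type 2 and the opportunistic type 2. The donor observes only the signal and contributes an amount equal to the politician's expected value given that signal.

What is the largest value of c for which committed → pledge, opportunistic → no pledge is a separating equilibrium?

Under separation: pledge → committed (pays 281); no pledge → opportunistic (pays 215).
Opportunistic: 215 − 2 = 213 ≥ 281 − 109 = 172. Holds regardless of c. ✓
Committed: 281 − c ≥ 215 − 2, so c ≤ 281 − 213 = 68.

68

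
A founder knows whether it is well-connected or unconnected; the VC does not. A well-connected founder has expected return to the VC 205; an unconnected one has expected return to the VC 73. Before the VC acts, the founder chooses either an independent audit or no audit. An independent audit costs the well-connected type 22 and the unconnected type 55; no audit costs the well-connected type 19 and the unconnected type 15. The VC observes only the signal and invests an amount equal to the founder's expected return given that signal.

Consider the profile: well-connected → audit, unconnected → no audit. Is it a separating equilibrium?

No

If types separate, audit earns payment 205 and no audit earns 73.
Well-connected: audit gives 205 − 22 = 183; no audit gives 73 − 19 = 54. No deviation. ✓
Unconnected: no audit gives 73 − 15 = 58; audit gives 205 − 55 = 150. Would deviate. ✗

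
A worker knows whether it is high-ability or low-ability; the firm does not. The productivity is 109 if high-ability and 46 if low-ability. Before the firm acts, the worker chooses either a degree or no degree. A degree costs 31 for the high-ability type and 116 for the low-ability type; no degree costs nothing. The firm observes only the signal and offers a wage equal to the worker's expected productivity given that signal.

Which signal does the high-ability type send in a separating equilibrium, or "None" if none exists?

Try high-ability → degree, low-ability → no degree:
  If types separate, degree earns payment 109 and no degree earns 46.
  High-ability: degree gives 109 − 31 = 78; no degree gives 46 − 0 = 46. No deviation. ✓
  Low-ability: no degree gives 46 − 0 = 46; degree gives 109 − 116 = -7. No deviation. ✓
Both hold — the high-ability type sends degree.

degree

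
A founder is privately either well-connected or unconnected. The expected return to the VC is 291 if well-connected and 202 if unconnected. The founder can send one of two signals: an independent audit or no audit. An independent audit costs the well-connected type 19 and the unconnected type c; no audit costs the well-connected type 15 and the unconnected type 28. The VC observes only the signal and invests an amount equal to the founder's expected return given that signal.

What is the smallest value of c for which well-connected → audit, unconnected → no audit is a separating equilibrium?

Under separation: audit → well-connected (pays 291); no audit → unconnected (pays 202).
Well-connected: 291 − 19 = 272 ≥ 202 − 15 = 187. Holds regardless of c. ✓
Unconnected: 202 − 28 ≥ 291 − c, so c ≥ 291 − 174 = 117.

117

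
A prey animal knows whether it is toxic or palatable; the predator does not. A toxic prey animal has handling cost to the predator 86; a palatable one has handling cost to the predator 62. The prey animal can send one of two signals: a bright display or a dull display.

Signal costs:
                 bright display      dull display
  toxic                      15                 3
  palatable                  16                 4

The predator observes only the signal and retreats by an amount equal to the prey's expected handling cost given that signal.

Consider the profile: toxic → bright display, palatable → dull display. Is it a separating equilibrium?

No

If types separate, bright display earns payment 86 and dull display earns 62.
Toxic: bright display gives 86 − 15 = 71; dull display gives 62 − 3 = 59. No deviation. ✓
Palatable: dull display gives 62 − 4 = 58; bright display gives 86 − 16 = 70. Would deviate. ✗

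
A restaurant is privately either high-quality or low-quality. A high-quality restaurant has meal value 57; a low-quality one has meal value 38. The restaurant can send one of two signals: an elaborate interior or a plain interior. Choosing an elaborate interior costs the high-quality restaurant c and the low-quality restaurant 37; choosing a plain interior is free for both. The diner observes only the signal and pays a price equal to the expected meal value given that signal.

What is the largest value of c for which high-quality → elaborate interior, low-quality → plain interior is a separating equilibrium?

19

Under separation: elaborate interior → high-quality (pays 57); plain interior → low-quality (pays 38).
Low-quality: 38 − 0 = 38 ≥ 57 − 37 = 20. Holds regardless of c. ✓
High-quality: 57 − c ≥ 38 − 0, so c ≤ 57 − 38 = 19.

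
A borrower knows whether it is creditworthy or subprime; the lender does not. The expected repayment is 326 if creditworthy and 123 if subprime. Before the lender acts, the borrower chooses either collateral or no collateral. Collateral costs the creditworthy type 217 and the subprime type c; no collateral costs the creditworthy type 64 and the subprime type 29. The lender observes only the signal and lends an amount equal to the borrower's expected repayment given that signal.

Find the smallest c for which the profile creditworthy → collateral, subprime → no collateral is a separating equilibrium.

232

Under separation: collateral → creditworthy (pays 326); no collateral → subprime (pays 123).
Creditworthy: 326 − 217 = 109 ≥ 123 − 64 = 59. Holds regardless of c. ✓
Subprime: 123 − 29 ≥ 326 − c, so c ≥ 326 − 94 = 232.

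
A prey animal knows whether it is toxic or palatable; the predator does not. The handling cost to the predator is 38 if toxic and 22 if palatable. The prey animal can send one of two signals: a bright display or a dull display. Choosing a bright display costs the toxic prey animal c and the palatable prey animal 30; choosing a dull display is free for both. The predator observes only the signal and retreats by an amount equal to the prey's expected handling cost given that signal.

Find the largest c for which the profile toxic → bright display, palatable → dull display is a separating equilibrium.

Under separation: bright display → toxic (pays 38); dull display → palatable (pays 22).
Palatable: 22 − 0 = 22 ≥ 38 − 30 = 8. Holds regardless of c. ✓
Toxic: 38 − c ≥ 22 − 0, so c ≤ 38 − 22 = 16.

16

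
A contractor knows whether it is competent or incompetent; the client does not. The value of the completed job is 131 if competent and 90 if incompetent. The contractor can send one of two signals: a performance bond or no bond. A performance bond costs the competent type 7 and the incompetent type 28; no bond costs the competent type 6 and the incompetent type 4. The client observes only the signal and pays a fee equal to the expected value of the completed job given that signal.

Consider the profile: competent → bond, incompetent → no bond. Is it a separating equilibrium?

If types separate, bond earns payment 131 and no bond earns 90.
Competent: bond gives 131 − 7 = 124; no bond gives 90 − 6 = 84. No deviation. ✓
Incompetent: no bond gives 90 − 4 = 86; bond gives 131 − 28 = 103. Would deviate. ✗

No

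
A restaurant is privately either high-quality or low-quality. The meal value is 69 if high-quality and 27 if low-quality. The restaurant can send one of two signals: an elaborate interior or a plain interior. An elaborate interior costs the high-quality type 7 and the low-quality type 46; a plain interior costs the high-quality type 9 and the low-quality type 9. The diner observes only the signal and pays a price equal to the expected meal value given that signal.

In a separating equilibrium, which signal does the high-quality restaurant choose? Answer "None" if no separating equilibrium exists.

None

Try high-quality → elaborate interior, low-quality → plain interior:
  If types separate, elaborate interior earns payment 69 and plain interior earns 27.
  High-quality: elaborate interior gives 69 − 7 = 62; plain interior gives 27 − 9 = 18. No deviation. ✓
  Low-quality: plain interior gives 27 − 9 = 18; elaborate interior gives 69 − 46 = 23. Would deviate. ✗
Try high-quality → plain interior, low-quality → elaborate interior:
  If types separate, plain interior earns payment 69 and elaborate interior earns 27.
  High-quality: plain interior gives 69 − 9 = 60; elaborate interior gives 27 − 7 = 20. No deviation. ✓
  Low-quality: elaborate interior gives 27 − 46 = -19; plain interior gives 69 − 9 = 60. Would deviate. ✗
Neither assignment is incentive-compatible.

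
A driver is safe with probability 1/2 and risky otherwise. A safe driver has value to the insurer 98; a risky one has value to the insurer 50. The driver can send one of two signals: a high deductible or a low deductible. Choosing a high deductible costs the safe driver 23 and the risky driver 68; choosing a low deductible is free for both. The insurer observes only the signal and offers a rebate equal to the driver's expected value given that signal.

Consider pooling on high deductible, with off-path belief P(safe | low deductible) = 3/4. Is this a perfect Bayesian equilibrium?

On the equilibrium path (high deductible) the insurer holds the prior 1/2 and pays 1/2·98 + 1/2·50 = 74. Off-path (low deductible) belief 3/4 gives 3/4·98 + 1/4·50 = 86.
Safe: high deductible gives 74 − 23 = 51; low deductible gives 86 − 0 = 86. Deviates. ✗
Risky: high deductible gives 74 − 68 = 6; low deductible gives 86 − 0 = 86. Deviates. ✗

No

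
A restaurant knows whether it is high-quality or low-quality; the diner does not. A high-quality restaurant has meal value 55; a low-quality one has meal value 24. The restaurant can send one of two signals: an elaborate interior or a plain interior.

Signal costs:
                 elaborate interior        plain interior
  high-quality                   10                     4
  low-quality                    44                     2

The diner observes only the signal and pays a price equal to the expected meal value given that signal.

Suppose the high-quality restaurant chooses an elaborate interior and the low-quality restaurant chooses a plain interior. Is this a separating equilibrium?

If types separate, elaborate interior earns payment 55 and plain interior earns 24.
High-quality: elaborate interior gives 55 − 10 = 45; plain interior gives 24 − 4 = 20. No deviation. ✓
Low-quality: plain interior gives 24 − 2 = 22; elaborate interior gives 55 − 44 = 11. No deviation. ✓
Both incentive constraints hold.

Yes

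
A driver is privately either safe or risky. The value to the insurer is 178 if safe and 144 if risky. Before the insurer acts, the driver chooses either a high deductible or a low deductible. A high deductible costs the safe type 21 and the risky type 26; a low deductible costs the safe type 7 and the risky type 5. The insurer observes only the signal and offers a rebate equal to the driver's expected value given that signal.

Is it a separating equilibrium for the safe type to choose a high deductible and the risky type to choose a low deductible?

Under separation the insurer infers type exactly: high deductible → safe (pays 178), low deductible → risky (pays 144).
Safe: high deductible gives 178 − 21 = 157; low deductible gives 144 − 7 = 137. No deviation. ✓
Risky: low deductible gives 144 − 5 = 139; high deductible gives 178 − 26 = 152. Would deviate. ✗

No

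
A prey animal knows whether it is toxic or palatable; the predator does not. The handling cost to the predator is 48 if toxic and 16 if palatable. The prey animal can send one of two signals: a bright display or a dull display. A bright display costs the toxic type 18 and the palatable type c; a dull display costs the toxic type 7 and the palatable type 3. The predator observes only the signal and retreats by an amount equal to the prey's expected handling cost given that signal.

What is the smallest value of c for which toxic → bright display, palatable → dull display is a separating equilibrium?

Under separation: bright display → toxic (pays 48); dull display → palatable (pays 16).
Toxic: 48 − 18 = 30 ≥ 16 − 7 = 9. Holds regardless of c. ✓
Palatable: 16 − 3 ≥ 48 − c, so c ≥ 48 − 13 = 35.

35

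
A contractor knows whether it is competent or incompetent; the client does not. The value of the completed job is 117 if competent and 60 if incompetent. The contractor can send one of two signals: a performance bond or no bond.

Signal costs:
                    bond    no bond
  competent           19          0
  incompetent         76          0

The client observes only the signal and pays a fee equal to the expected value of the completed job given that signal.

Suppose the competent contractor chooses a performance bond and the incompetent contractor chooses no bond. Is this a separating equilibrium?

Yes

Under separation the client infers type exactly: bond → competent (pays 117), no bond → incompetent (pays 60).
Competent: bond gives 117 − 19 = 98; no bond gives 60 − 0 = 60. No deviation. ✓
Incompetent: no bond gives 60 − 0 = 60; bond gives 117 − 76 = 41. No deviation. ✓
Both incentive constraints hold.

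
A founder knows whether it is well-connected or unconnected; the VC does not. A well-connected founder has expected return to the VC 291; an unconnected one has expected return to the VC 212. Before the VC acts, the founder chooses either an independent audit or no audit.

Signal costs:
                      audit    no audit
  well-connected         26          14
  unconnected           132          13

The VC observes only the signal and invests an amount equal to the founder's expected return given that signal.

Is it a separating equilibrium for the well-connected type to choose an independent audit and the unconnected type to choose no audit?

Yes

If types separate, audit earns payment 291 and no audit earns 212.
Well-connected: audit gives 291 − 26 = 265; no audit gives 212 − 14 = 198. No deviation. ✓
Unconnected: no audit gives 212 − 13 = 199; audit gives 291 − 132 = 159. No deviation. ✓
Neither type gains from mimicking the other.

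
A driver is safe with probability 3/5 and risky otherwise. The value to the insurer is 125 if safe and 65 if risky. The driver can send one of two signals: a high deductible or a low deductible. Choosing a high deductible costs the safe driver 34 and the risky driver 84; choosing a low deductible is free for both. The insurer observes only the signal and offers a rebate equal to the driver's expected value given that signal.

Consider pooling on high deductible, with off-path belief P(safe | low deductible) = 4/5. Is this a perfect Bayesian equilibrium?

No

On the equilibrium path (high deductible) the insurer holds the prior 3/5 and pays 3/5·125 + 2/5·65 = 101. Off-path (low deductible) belief 4/5 gives 4/5·125 + 1/5·65 = 113.
Safe: high deductible gives 101 − 34 = 67; low deductible gives 113 − 0 = 113. Deviates. ✗
Risky: high deductible gives 101 − 84 = 17; low deductible gives 113 − 0 = 113. Deviates. ✗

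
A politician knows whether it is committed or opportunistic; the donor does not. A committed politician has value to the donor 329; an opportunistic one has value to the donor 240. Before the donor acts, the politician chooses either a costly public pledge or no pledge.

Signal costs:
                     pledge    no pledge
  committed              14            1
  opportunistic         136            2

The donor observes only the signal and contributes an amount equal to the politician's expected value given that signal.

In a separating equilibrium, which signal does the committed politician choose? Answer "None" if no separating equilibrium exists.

pledge

Try committed → pledge, opportunistic → no pledge:
  If types separate, pledge earns payment 329 and no pledge earns 240.
  Committed: pledge gives 329 − 14 = 315; no pledge gives 240 − 1 = 239. No deviation. ✓
  Opportunistic: no pledge gives 240 − 2 = 238; pledge gives 329 − 136 = 193. No deviation. ✓
Both hold — the committed type sends pledge.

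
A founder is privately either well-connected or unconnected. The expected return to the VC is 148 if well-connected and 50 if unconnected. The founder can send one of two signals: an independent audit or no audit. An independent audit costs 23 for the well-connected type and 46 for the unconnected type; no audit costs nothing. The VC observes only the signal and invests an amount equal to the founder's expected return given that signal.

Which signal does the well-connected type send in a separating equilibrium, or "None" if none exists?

Try well-connected → audit, unconnected → no audit:
  Under separation the VC infers type exactly: audit → well-connected (pays 148), no audit → unconnected (pays 50).
  Well-connected: audit gives 148 − 23 = 125; no audit gives 50 − 0 = 50. No deviation. ✓
  Unconnected: no audit gives 50 − 0 = 50; audit gives 148 − 46 = 102. Would deviate. ✗
Try well-connected → no audit, unconnected → audit:
  Under separation the VC infers type exactly: no audit → well-connected (pays 148), audit → unconnected (pays 50).
  Well-connected: no audit gives 148 − 0 = 148; audit gives 50 − 23 = 27. No deviation. ✓
  Unconnected: audit gives 50 − 46 = 4; no audit gives 148 − 0 = 148. Would deviate. ✗
Neither assignment is incentive-compatible.

None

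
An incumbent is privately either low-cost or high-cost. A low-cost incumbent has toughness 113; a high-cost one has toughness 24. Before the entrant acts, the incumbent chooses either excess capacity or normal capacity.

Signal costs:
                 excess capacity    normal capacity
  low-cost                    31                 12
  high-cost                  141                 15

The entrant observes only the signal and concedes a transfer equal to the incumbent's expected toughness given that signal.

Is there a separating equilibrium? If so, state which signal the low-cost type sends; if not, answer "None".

Try low-cost → excess capacity, high-cost → normal capacity:
  Under separation the entrant infers type exactly: excess capacity → low-cost (pays 113), normal capacity → high-cost (pays 24).
  Low-cost: excess capacity gives 113 − 31 = 82; normal capacity gives 24 − 12 = 12. No deviation. ✓
  High-cost: normal capacity gives 24 − 15 = 9; excess capacity gives 113 − 141 = -28. No deviation. ✓
Both hold — the low-cost type sends excess capacity.

excess capacity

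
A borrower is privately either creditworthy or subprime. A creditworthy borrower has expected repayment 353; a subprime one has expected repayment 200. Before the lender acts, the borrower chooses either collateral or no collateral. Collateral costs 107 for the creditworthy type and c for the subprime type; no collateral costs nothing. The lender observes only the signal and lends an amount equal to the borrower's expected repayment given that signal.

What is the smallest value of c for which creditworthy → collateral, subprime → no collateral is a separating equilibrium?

Under separation: collateral → creditworthy (pays 353); no collateral → subprime (pays 200).
Creditworthy: 353 − 107 = 246 ≥ 200 − 0 = 200. Holds regardless of c. ✓
Subprime: 200 − 0 ≥ 353 − c, so c ≥ 353 − 200 = 153.

153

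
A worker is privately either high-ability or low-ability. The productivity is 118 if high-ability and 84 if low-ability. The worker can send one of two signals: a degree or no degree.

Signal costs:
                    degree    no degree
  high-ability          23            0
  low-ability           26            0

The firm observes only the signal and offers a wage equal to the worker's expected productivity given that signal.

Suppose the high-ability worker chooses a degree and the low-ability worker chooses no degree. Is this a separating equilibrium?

No

Under separation the firm infers type exactly: degree → high-ability (pays 118), no degree → low-ability (pays 84).
High-ability: degree gives 118 − 23 = 95; no degree gives 84 − 0 = 84. No deviation. ✓
Low-ability: no degree gives 84 − 0 = 84; degree gives 118 − 26 = 92. Would deviate. ✗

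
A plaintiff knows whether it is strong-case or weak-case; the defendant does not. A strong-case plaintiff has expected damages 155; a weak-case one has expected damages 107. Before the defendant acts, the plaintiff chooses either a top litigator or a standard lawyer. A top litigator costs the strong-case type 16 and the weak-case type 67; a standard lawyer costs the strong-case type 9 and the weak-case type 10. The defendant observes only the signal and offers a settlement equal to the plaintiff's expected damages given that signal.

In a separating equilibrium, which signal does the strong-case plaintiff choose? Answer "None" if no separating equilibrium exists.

Try strong-case → top litigator, weak-case → standard lawyer:
  If types separate, top litigator earns payment 155 and standard lawyer earns 107.
  Strong-case: top litigator gives 155 − 16 = 139; standard lawyer gives 107 − 9 = 98. No deviation. ✓
  Weak-case: standard lawyer gives 107 − 10 = 97; top litigator gives 155 − 67 = 88. No deviation. ✓
Both hold — the strong-case type sends top litigator.

top litigator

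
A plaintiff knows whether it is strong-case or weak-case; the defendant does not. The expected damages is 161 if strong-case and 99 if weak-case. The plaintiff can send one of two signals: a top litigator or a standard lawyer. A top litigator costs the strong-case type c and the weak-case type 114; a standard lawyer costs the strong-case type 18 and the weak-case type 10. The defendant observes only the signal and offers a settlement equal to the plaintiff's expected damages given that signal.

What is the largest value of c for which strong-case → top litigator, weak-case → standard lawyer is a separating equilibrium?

80

Under separation: top litigator → strong-case (pays 161); standard lawyer → weak-case (pays 99).
Weak-case: 99 − 10 = 89 ≥ 161 − 114 = 47. Holds regardless of c. ✓
Strong-case: 161 − c ≥ 99 − 18, so c ≤ 161 − 81 = 80.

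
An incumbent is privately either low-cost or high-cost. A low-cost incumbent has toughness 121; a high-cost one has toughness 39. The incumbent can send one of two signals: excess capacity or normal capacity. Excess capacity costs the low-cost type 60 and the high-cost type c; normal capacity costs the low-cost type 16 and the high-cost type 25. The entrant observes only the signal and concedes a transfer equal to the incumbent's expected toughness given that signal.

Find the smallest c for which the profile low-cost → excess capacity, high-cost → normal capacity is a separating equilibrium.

107

Under separation: excess capacity → low-cost (pays 121); normal capacity → high-cost (pays 39).
Low-cost: 121 − 60 = 61 ≥ 39 − 16 = 23. Holds regardless of c. ✓
High-cost: 39 − 25 ≥ 121 − c, so c ≥ 121 − 14 = 107.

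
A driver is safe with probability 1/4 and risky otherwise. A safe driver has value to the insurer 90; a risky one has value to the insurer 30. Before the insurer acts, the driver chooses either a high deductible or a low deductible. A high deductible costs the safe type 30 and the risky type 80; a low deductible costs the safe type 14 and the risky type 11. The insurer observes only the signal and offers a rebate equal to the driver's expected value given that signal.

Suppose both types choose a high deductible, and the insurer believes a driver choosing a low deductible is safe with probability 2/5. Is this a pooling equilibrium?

No

On the equilibrium path (high deductible) the insurer holds the prior 1/4 and pays 1/4·90 + 3/4·30 = 45. Off-path (low deductible) belief 2/5 gives 2/5·90 + 3/5·30 = 54.
Safe: high deductible gives 45 − 30 = 15; low deductible gives 54 − 14 = 40. Deviates. ✗
Risky: high deductible gives 45 − 80 = -35; low deductible gives 54 − 11 = 43. Deviates. ✗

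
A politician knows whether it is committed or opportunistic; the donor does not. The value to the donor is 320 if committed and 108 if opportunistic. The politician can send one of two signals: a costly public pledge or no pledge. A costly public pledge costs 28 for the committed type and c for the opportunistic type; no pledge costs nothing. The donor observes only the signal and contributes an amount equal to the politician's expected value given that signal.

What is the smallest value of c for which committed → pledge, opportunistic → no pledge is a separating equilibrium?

Under separation: pledge → committed (pays 320); no pledge → opportunistic (pays 108).
Committed: 320 − 28 = 292 ≥ 108 − 0 = 108. Holds regardless of c. ✓
Opportunistic: 108 − 0 ≥ 320 − c, so c ≥ 320 − 108 = 212.

212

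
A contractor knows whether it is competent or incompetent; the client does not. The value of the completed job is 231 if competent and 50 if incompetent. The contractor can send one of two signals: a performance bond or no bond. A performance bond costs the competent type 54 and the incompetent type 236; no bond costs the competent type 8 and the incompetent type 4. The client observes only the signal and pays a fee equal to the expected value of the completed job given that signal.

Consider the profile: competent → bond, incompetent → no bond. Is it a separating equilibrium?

Yes

If types separate, bond earns payment 231 and no bond earns 50.
Competent: bond gives 231 − 54 = 177; no bond gives 50 − 8 = 42. No deviation. ✓
Incompetent: no bond gives 50 − 4 = 46; bond gives 231 − 236 = -5. No deviation. ✓
Neither type gains from mimicking the other.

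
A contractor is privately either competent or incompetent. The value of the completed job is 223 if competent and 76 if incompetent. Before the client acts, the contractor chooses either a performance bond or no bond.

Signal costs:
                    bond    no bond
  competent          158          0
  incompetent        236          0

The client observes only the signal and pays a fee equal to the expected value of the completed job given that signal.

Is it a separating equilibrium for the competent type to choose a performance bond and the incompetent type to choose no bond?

Under separation the client infers type exactly: bond → competent (pays 223), no bond → incompetent (pays 76).
Competent: bond gives 223 − 158 = 65; no bond gives 76 − 0 = 76. Would deviate. ✗
Incompetent: no bond gives 76 − 0 = 76; bond gives 223 − 236 = -13. No deviation. ✓

No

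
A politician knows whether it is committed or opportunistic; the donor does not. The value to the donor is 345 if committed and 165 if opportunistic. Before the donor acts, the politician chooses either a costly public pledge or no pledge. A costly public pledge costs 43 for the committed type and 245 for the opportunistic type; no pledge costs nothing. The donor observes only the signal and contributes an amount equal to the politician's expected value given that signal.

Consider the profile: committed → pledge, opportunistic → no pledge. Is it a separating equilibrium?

If types separate, pledge earns payment 345 and no pledge earns 165.
Committed: pledge gives 345 − 43 = 302; no pledge gives 165 − 0 = 165. No deviation. ✓
Opportunistic: no pledge gives 165 − 0 = 165; pledge gives 345 − 245 = 100. No deviation. ✓
Neither type gains from mimicking the other.

Yes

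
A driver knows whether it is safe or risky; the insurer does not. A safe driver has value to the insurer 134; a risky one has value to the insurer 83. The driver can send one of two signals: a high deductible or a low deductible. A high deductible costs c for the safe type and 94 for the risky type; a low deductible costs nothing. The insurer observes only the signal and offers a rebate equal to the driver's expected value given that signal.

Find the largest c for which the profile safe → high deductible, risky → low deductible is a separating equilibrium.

Under separation: high deductible → safe (pays 134); low deductible → risky (pays 83).
Risky: 83 − 0 = 83 ≥ 134 − 94 = 40. Holds regardless of c. ✓
Safe: 134 − c ≥ 83 − 0, so c ≤ 134 − 83 = 51.

51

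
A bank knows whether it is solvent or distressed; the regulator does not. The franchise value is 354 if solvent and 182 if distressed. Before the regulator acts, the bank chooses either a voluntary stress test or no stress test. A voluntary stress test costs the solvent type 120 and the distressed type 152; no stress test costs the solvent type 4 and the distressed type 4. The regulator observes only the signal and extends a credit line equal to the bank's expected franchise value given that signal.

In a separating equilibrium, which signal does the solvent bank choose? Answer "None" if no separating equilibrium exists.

Try solvent → stress test, distressed → no stress test:
  Under separation the regulator infers type exactly: stress test → solvent (pays 354), no stress test → distressed (pays 182).
  Solvent: stress test gives 354 − 120 = 234; no stress test gives 182 − 4 = 178. No deviation. ✓
  Distressed: no stress test gives 182 − 4 = 178; stress test gives 354 − 152 = 202. Would deviate. ✗
Try solvent → no stress test, distressed → stress test:
  Under separation the regulator infers type exactly: no stress test → solvent (pays 354), stress test → distressed (pays 182).
  Solvent: no stress test gives 354 − 4 = 350; stress test gives 182 − 120 = 62. No deviation. ✓
  Distressed: stress test gives 182 − 152 = 30; no stress test gives 354 − 4 = 350. Would deviate. ✗
Neither assignment is incentive-compatible.

None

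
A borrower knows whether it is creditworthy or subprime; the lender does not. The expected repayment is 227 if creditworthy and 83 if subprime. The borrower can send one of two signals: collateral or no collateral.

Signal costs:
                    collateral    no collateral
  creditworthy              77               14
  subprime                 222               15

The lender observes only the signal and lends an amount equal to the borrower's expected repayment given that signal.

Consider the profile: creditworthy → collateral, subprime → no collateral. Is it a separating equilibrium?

Yes

If types separate, collateral earns payment 227 and no collateral earns 83.
Creditworthy: collateral gives 227 − 77 = 150; no collateral gives 83 − 14 = 69. No deviation. ✓
Subprime: no collateral gives 83 − 15 = 68; collateral gives 227 − 222 = 5. No deviation. ✓
Both incentive constraints hold.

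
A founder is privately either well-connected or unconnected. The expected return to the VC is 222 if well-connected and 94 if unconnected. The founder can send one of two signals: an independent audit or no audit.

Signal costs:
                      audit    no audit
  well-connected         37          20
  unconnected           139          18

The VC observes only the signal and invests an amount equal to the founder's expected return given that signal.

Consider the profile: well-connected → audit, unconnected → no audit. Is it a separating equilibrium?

No

If types separate, audit earns payment 222 and no audit earns 94.
Well-connected: audit gives 222 − 37 = 185; no audit gives 94 − 20 = 74. No deviation. ✓
Unconnected: no audit gives 94 − 18 = 76; audit gives 222 − 139 = 83. Would deviate. ✗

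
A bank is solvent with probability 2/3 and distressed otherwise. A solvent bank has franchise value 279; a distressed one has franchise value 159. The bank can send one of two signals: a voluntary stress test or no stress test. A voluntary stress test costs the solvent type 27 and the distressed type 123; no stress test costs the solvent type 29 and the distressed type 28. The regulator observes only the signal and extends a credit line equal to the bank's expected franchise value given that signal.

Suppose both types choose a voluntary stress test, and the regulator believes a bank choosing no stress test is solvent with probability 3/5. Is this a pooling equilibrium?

At the pooled signal (stress test) the regulator holds the prior 2/3 and pays 2/3·279 + 1/3·159 = 239. Off-path (no stress test) belief 3/5 gives 3/5·279 + 2/5·159 = 231.
Solvent: stress test gives 239 − 27 = 212; no stress test gives 231 − 29 = 202. Stays. ✓
Distressed: stress test gives 239 − 123 = 116; no stress test gives 231 − 28 = 203. Deviates. ✗

No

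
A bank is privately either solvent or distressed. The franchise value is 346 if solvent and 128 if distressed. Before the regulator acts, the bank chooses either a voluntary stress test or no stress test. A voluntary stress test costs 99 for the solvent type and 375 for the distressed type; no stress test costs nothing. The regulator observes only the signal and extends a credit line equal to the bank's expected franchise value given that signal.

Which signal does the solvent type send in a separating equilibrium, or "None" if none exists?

Try solvent → stress test, distressed → no stress test:
  If types separate, stress test earns payment 346 and no stress test earns 128.
  Solvent: stress test gives 346 − 99 = 247; no stress test gives 128 − 0 = 128. No deviation. ✓
  Distressed: no stress test gives 128 − 0 = 128; stress test gives 346 − 375 = -29. No deviation. ✓
Both hold — the solvent type sends stress test.

stress test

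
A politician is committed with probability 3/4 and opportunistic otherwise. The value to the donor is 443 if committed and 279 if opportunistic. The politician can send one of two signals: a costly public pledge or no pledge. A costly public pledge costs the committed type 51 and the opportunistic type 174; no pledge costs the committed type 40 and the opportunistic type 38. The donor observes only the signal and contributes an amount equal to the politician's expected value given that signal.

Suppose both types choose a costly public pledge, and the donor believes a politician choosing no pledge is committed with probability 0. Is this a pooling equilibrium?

No

On the equilibrium path (pledge) the donor holds the prior 3/4 and pays 3/4·443 + 1/4·279 = 402. Off-path (no pledge) belief 0 gives 0·443 + 1·279 = 279.
Committed: pledge gives 402 − 51 = 351; no pledge gives 279 − 40 = 239. Stays. ✓
Opportunistic: pledge gives 402 − 174 = 228; no pledge gives 279 − 38 = 241. Deviates. ✗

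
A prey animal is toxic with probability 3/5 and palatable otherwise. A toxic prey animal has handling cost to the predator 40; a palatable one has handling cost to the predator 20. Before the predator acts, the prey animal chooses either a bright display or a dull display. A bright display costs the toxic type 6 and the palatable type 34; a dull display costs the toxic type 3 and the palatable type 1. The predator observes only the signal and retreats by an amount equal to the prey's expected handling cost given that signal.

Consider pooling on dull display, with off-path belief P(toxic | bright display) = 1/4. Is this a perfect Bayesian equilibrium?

Yes

At the pooled signal (dull display) the predator holds the prior 3/5 and pays 3/5·40 + 2/5·20 = 32. Off-path (bright display) belief 1/4 gives 1/4·40 + 3/4·20 = 25.
Toxic: dull display gives 32 − 3 = 29; bright display gives 25 − 6 = 19. Stays. ✓
Palatable: dull display gives 32 − 1 = 31; bright display gives 25 − 34 = -9. Stays. ✓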